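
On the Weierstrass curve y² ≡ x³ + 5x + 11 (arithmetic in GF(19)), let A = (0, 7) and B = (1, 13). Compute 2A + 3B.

(5, 3)

First 2A:
Repeated addition: build up to 2A.
2A: tangent at (0, 7): λ = (3·0² + 5)/(2·7) ≡ 5/14. 14⁻¹ ≡ 15 (mod 19) since 14·15 = 210 ≡ 1, so λ ≡ 5·15 ≡ 18.
  x = λ² - 0 - 0 = 324 - 0 ≡ 1; y = λ·(0 - 1) - 7 ≡ 13. → (1, 13)
2A = (1, 13).
Next 3B:
Repeated addition: build up to 3B.
2B: tangent at (1, 13): λ = (3·1² + 5)/(2·13) ≡ 8/7. 7⁻¹ ≡ 11 (mod 19) since 7·11 = 77 ≡ 1, so λ ≡ 8·11 ≡ 12.
  x = λ² - 1 - 1 = 144 - 2 ≡ 9; y = λ·(1 - 9) - 13 ≡ 5. → (9, 5)
3B: (9, 5) + (1, 13). λ = (13 - 5)/(1 - 9) ≡ 8/11 mod 19. 11⁻¹ ≡ 7 (mod 19) since 11·7 = 77 ≡ 1, so λ ≡ 18.
  x = λ² - 9 - 1 = 324 - 10 ≡ 10; y = λ·(9 - 10) - 5 ≡ 15. → (10, 15)
3B = (10, 15).
Finally 2A + 3B:
(1, 13) + (10, 15). λ = (15 - 13)/(10 - 1) ≡ 2/9 mod 19. 9⁻¹ ≡ 17 (mod 19), so λ ≡ 15.
  x = λ² - 1 - 10 = 225 - 11 ≡ 5; y = λ·(1 - 5) - 13 ≡ 3. → (5, 3)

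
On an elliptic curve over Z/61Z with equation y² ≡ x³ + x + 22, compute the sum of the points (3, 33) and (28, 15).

(15, 22)

(3, 33) + (28, 15). λ = (15 - 33)/(28 - 3) ≡ 43/25 mod 61. 25⁻¹ ≡ 22 (mod 61) since 25·22 = 550 ≡ 1, so λ ≡ 31.
  x = λ² - 3 - 28 = 961 - 31 ≡ 15; y = λ·(3 - 15) - 33 ≡ 22. → (15, 22)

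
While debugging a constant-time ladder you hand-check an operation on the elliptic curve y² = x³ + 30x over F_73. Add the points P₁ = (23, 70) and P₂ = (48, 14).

(23, 70) + (48, 14). λ = (14 - 70)/(48 - 23) ≡ 17/25 mod 73. 25⁻¹ ≡ 38 (mod 73) since 25·38 = 950 ≡ 1, so λ ≡ 62.
  x = λ² - 23 - 48 = 3844 - 71 ≡ 50; y = λ·(23 - 50) - 70 ≡ 8. → (50, 8)

(50, 8)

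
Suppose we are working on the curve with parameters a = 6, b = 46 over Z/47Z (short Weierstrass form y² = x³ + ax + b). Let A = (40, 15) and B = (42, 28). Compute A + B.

(19, 4)

(40, 15) + (42, 28). λ = (28 - 15)/(42 - 40) ≡ 13/2 mod 47. 2⁻¹ ≡ 24 (mod 47), so λ ≡ 30.
  x = λ² - 40 - 42 = 900 - 82 ≡ 19; y = λ·(40 - 19) - 15 ≡ 4. → (19, 4)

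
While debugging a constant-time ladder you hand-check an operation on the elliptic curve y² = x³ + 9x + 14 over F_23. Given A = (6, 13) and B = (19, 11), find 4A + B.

First 4A:
Repeated addition: build up to 4A.
2A: tangent at (6, 13): λ = (3·6² + 9)/(2·13) ≡ 2/3. 3⁻¹ ≡ 8 (mod 23) since 3·8 = 24 ≡ 1, so λ ≡ 2·8 ≡ 16.
  x = λ² - 6 - 6 = 256 - 12 ≡ 14; y = λ·(6 - 14) - 13 ≡ 20. → (14, 20)
3A: (14, 20) + (6, 13). λ = (13 - 20)/(6 - 14) ≡ 16/15 mod 23. 15⁻¹ ≡ 20 (mod 23) since 15·20 = 300 ≡ 1, so λ ≡ 21.
  x = λ² - 14 - 6 = 441 - 20 ≡ 7; y = λ·(14 - 7) - 20 ≡ 12. → (7, 12)
4A: (7, 12) + (6, 13). λ = (13 - 12)/(6 - 7) ≡ 1/22 mod 23. 22⁻¹ ≡ 22 (mod 23) since 22·22 = 484 ≡ 1, so λ ≡ 22.
  x = λ² - 7 - 6 = 484 - 13 ≡ 11; y = λ·(7 - 11) - 12 ≡ 15. → (11, 15)
4A = (11, 15).
Finally 4A + B:
(11, 15) + (19, 11). λ = (11 - 15)/(19 - 11) ≡ 19/8 mod 23. 8⁻¹ ≡ 3 (mod 23) since 8·3 = 24 ≡ 1, so λ ≡ 11.
  x = λ² - 11 - 19 = 121 - 30 ≡ 22; y = λ·(11 - 22) - 15 ≡ 2. → (22, 2)

(22, 2)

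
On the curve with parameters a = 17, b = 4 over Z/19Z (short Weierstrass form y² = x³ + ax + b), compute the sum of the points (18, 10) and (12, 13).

(13, 16)

(18, 10) + (12, 13). λ = (13 - 10)/(12 - 18) ≡ 3/13 mod 19. 13⁻¹ ≡ 3 (mod 19), so λ ≡ 9.
  x = λ² - 18 - 12 = 81 - 30 ≡ 13; y = λ·(18 - 13) - 10 ≡ 16. → (13, 16)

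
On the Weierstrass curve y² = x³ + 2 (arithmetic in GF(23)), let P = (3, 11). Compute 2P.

tangent at (3, 11): λ = (3·3² + 0)/(2·11) ≡ 4/22. 22⁻¹ ≡ 22 (mod 23), so λ ≡ 4·22 ≡ 19.
  x = λ² - 3 - 3 = 361 - 6 ≡ 10; y = λ·(3 - 10) - 11 ≡ 17. → (10, 17)

(10, 17)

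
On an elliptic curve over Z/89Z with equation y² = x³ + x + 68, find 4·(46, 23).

Write P = (46, 23).
Repeated addition: build up to 4P.
2P: tangent at (46, 23): λ = (3·46² + 1)/(2·23) ≡ 30/46. 46⁻¹ ≡ 60 (mod 89), so λ ≡ 30·60 ≡ 20.
  x = λ² - 46 - 46 = 400 - 92 ≡ 41; y = λ·(46 - 41) - 23 ≡ 77. → (41, 77)
3P: (41, 77) + (46, 23). λ = (23 - 77)/(46 - 41) ≡ 35/5 mod 89. 5⁻¹ ≡ 18 (mod 89), so λ ≡ 7.
  x = λ² - 41 - 46 = 49 - 87 ≡ 51; y = λ·(41 - 51) - 77 ≡ 31. → (51, 31)
4P: (51, 31) + (46, 23). λ = (23 - 31)/(46 - 51) ≡ 81/84 mod 89. 84⁻¹ ≡ 71 (mod 89), so λ ≡ 55.
  x = λ² - 51 - 46 = 3025 - 97 ≡ 80; y = λ·(51 - 80) - 31 ≡ 65. → (80, 65)

(80, 65)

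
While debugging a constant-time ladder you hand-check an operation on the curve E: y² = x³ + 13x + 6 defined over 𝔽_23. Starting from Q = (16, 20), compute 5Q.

(0, 12)

Repeated addition: build up to 5Q.
2Q: tangent at (16, 20): λ = (3·16² + 13)/(2·20) ≡ 22/17. 17⁻¹ ≡ 19 (mod 23) since 17·19 = 323 ≡ 1, so λ ≡ 22·19 ≡ 4.
  x = λ² - 16 - 16 = 16 - 32 ≡ 7; y = λ·(16 - 7) - 20 ≡ 16. → (7, 16)
3Q: (7, 16) + (16, 20). λ = (20 - 16)/(16 - 7) ≡ 4/9 mod 23. 9⁻¹ ≡ 18 (mod 23) since 9·18 = 162 ≡ 1, so λ ≡ 3.
  x = λ² - 7 - 16 = 9 - 23 ≡ 9; y = λ·(7 - 9) - 16 ≡ 1. → (9, 1)
4Q: (9, 1) + (16, 20). λ = (20 - 1)/(16 - 9) ≡ 19/7 mod 23. 7⁻¹ ≡ 10 (mod 23) since 7·10 = 70 ≡ 1, so λ ≡ 6.
  x = λ² - 9 - 16 = 36 - 25 ≡ 11; y = λ·(9 - 11) - 1 ≡ 10. → (11, 10)
5Q: (11, 10) + (16, 20). λ = (20 - 10)/(16 - 11) ≡ 10/5 mod 23. 5⁻¹ ≡ 14 (mod 23), so λ ≡ 2.
  x = λ² - 11 - 16 = 4 - 27 ≡ 0; y = λ·(11 - 0) - 10 ≡ 12. → (0, 12)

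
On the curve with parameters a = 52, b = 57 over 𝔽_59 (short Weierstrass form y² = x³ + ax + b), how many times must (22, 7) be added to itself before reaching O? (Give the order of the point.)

3

2P: tangent at (22, 7): λ = (3·22² + 52)/(2·7) ≡ 29/14. 14⁻¹ ≡ 38 (mod 59), so λ ≡ 29·38 ≡ 40.
  x = λ² - 22 - 22 = 1600 - 44 ≡ 22; y = λ·(22 - 22) - 7 ≡ 52. → (22, 52)
3P: (22, 52) + (22, 7): same x and y₁ ≡ -y₂, so the sum is O.
3P = O, so the order is 3.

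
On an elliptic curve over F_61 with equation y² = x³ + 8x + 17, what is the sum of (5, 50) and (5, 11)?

The two points share x = 5 and their y-coordinates satisfy 50 + 11 ≡ 0 (mod 61), so they are inverses. Their sum is the point at infinity.

O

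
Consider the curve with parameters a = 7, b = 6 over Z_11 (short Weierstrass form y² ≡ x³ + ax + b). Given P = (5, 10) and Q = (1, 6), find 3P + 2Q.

First 3P:
Repeated addition: build up to 3P.
2P: tangent at (5, 10): λ = (3·5² + 7)/(2·10) ≡ 5/9. 9⁻¹ ≡ 5 (mod 11), so λ ≡ 5·5 ≡ 3.
  x = λ² - 5 - 5 = 9 - 10 ≡ 10; y = λ·(5 - 10) - 10 ≡ 8. → (10, 8)
3P: (10, 8) + (5, 10). λ = (10 - 8)/(5 - 10) ≡ 2/6 mod 11. 6⁻¹ ≡ 2 (mod 11), so λ ≡ 4.
  x = λ² - 10 - 5 = 16 - 15 ≡ 1; y = λ·(10 - 1) - 8 ≡ 6. → (1, 6)
3P = (1, 6).
Next 2Q:
Repeated addition: build up to 2Q.
2Q: tangent at (1, 6): λ = (3·1² + 7)/(2·6) ≡ 10/1. 1⁻¹ ≡ 1 (mod 11) since 1·1 = 1 ≡ 1, so λ ≡ 10·1 ≡ 10.
  x = λ² - 1 - 1 = 100 - 2 ≡ 10; y = λ·(1 - 10) - 6 ≡ 3. → (10, 3)
2Q = (10, 3).
Finally 3P + 2Q:
(1, 6) + (10, 3). λ = (3 - 6)/(10 - 1) ≡ 8/9 mod 11. 9⁻¹ ≡ 5 (mod 11), so λ ≡ 7.
  x = λ² - 1 - 10 = 49 - 11 ≡ 5; y = λ·(1 - 5) - 6 ≡ 10. → (5, 10)

(5, 10)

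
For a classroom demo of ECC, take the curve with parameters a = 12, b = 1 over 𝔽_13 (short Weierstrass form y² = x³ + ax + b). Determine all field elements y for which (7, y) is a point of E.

x³ + 12x + 1 = 428 ≡ 12 (mod 13).
Square roots of 12 mod 13: 5 and 8 (since 5² = 25 ≡ 12).

5, 8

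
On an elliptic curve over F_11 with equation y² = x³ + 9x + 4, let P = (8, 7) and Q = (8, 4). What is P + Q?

The two points share x = 8 and their y-coordinates satisfy 7 + 4 ≡ 0 (mod 11), so they are inverses. Their sum is the point at infinity.

O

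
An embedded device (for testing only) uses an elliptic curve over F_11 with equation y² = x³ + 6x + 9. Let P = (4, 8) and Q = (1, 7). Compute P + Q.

(4, 8) + (1, 7). λ = (7 - 8)/(1 - 4) ≡ 10/8 mod 11. 8⁻¹ ≡ 7 (mod 11) since 8·7 = 56 ≡ 1, so λ ≡ 4.
  x = λ² - 4 - 1 = 16 - 5 ≡ 0; y = λ·(4 - 0) - 8 ≡ 8. → (0, 8)

(0, 8)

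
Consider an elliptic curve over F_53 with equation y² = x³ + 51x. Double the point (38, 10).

(37, 21)

tangent at (38, 10): λ = (3·38² + 51)/(2·10) ≡ 37/20. 20⁻¹ ≡ 8 (mod 53), so λ ≡ 37·8 ≡ 31.
  x = λ² - 38 - 38 = 961 - 76 ≡ 37; y = λ·(38 - 37) - 10 ≡ 21. → (37, 21)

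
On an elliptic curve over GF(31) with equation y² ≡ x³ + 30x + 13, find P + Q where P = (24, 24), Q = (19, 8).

(24, 24) + (19, 8). λ = (8 - 24)/(19 - 24) ≡ 15/26 mod 31. 26⁻¹ ≡ 6 (mod 31) since 26·6 = 156 ≡ 1, so λ ≡ 28.
  x = λ² - 24 - 19 = 784 - 43 ≡ 28; y = λ·(24 - 28) - 24 ≡ 19. → (28, 19)

(28, 19)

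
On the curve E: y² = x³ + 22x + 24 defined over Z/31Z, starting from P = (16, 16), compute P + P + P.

Repeated addition: build up to 3P.
2P: tangent at (16, 16): λ = (3·16² + 22)/(2·16) ≡ 15/1. 1⁻¹ ≡ 1 (mod 31), so λ ≡ 15·1 ≡ 15.
  x = λ² - 16 - 16 = 225 - 32 ≡ 7; y = λ·(16 - 7) - 16 ≡ 26. → (7, 26)
3P: (7, 26) + (16, 16). λ = (16 - 26)/(16 - 7) ≡ 21/9 mod 31. 9⁻¹ ≡ 7 (mod 31), so λ ≡ 23.
  x = λ² - 7 - 16 = 529 - 23 ≡ 10; y = λ·(7 - 10) - 26 ≡ 29. → (10, 29)

(10, 29)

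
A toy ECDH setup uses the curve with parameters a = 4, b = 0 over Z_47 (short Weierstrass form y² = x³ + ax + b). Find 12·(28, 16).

O

Write P = (28, 16).
Double-and-add on 12 = (1100)₂. Start with P = (28, 16) for the leading 1-bit.
double: tangent at (28, 16): λ = (3·28² + 4)/(2·16) ≡ 6/32. 32⁻¹ ≡ 25 (mod 47) since 32·25 = 800 ≡ 1, so λ ≡ 6·25 ≡ 9.
  x = λ² - 28 - 28 = 81 - 56 ≡ 25; y = λ·(28 - 25) - 16 ≡ 11. → (25, 11)
add P: (25, 11) + (28, 16). λ = (16 - 11)/(28 - 25) ≡ 5/3 mod 47. 3⁻¹ ≡ 16 (mod 47) since 3·16 = 48 ≡ 1, so λ ≡ 33.
  x = λ² - 25 - 28 = 1089 - 53 ≡ 2; y = λ·(25 - 2) - 11 ≡ 43. → (2, 43)
double: tangent at (2, 43): λ = (3·2² + 4)/(2·43) ≡ 16/39. 39⁻¹ ≡ 41 (mod 47) since 39·41 = 1599 ≡ 1, so λ ≡ 16·41 ≡ 45.
  x = λ² - 2 - 2 = 2025 - 4 ≡ 0; y = λ·(2 - 0) - 43 ≡ 0. → (0, 0)
double: (0, 0) + (0, 0): same x and y₁ ≡ -y₂, so the sum is 𝒪.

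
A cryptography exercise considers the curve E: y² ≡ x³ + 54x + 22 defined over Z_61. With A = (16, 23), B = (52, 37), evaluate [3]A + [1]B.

(36, 26)

First 3A:
Repeated addition: build up to 3A.
2A: tangent at (16, 23): λ = (3·16² + 54)/(2·23) ≡ 29/46. 46⁻¹ ≡ 4 (mod 61), so λ ≡ 29·4 ≡ 55.
  x = λ² - 16 - 16 = 3025 - 32 ≡ 4; y = λ·(16 - 4) - 23 ≡ 27. → (4, 27)
3A: (4, 27) + (16, 23). λ = (23 - 27)/(16 - 4) ≡ 57/12 mod 61. 12⁻¹ ≡ 56 (mod 61), so λ ≡ 20.
  x = λ² - 4 - 16 = 400 - 20 ≡ 14; y = λ·(4 - 14) - 27 ≡ 17. → (14, 17)
3A = (14, 17).
Finally 3A + B:
(14, 17) + (52, 37). λ = (37 - 17)/(52 - 14) ≡ 20/38 mod 61. 38⁻¹ ≡ 53 (mod 61), so λ ≡ 23.
  x = λ² - 14 - 52 = 529 - 66 ≡ 36; y = λ·(14 - 36) - 17 ≡ 26. → (36, 26)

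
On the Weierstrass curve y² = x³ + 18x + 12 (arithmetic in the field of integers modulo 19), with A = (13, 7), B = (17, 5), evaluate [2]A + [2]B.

First 2A:
Repeated addition: build up to 2A.
2A: tangent at (13, 7): λ = (3·13² + 18)/(2·7) ≡ 12/14. 14⁻¹ ≡ 15 (mod 19) since 14·15 = 210 ≡ 1, so λ ≡ 12·15 ≡ 9.
  x = λ² - 13 - 13 = 81 - 26 ≡ 17; y = λ·(13 - 17) - 7 ≡ 14. → (17, 14)
2A = (17, 14).
Next 2B:
Repeated addition: build up to 2B.
2B: tangent at (17, 5): λ = (3·17² + 18)/(2·5) ≡ 11/10. 10⁻¹ ≡ 2 (mod 19) since 10·2 = 20 ≡ 1, so λ ≡ 11·2 ≡ 3.
  x = λ² - 17 - 17 = 9 - 34 ≡ 13; y = λ·(17 - 13) - 5 ≡ 7. → (13, 7)
2B = (13, 7).
Finally 2A + 2B:
(17, 14) + (13, 7). λ = (7 - 14)/(13 - 17) ≡ 12/15 mod 19. 15⁻¹ ≡ 14 (mod 19), so λ ≡ 16.
  x = λ² - 17 - 13 = 256 - 30 ≡ 17; y = λ·(17 - 17) - 14 ≡ 5. → (17, 5)

(17, 5)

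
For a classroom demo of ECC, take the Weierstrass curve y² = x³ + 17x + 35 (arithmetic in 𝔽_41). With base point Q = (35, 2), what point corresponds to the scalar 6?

(6, 36)

Repeated addition: build up to 6Q.
2Q: tangent at (35, 2): λ = (3·35² + 17)/(2·2) ≡ 2/4. 4⁻¹ ≡ 31 (mod 41), so λ ≡ 2·31 ≡ 21.
  x = λ² - 35 - 35 = 441 - 70 ≡ 2; y = λ·(35 - 2) - 2 ≡ 35. → (2, 35)
3Q: (2, 35) + (35, 2). λ = (2 - 35)/(35 - 2) ≡ 8/33 mod 41. 33⁻¹ ≡ 5 (mod 41), so λ ≡ 40.
  x = λ² - 2 - 35 = 1600 - 37 ≡ 5; y = λ·(2 - 5) - 35 ≡ 9. → (5, 9)
4Q: (5, 9) + (35, 2). λ = (2 - 9)/(35 - 5) ≡ 34/30 mod 41. 30⁻¹ ≡ 26 (mod 41), so λ ≡ 23.
  x = λ² - 5 - 35 = 529 - 40 ≡ 38; y = λ·(5 - 38) - 9 ≡ 11. → (38, 11)
5Q: (38, 11) + (35, 2). λ = (2 - 11)/(35 - 38) ≡ 32/38 mod 41. 38⁻¹ ≡ 27 (mod 41) since 38·27 = 1026 ≡ 1, so λ ≡ 3.
  x = λ² - 38 - 35 = 9 - 73 ≡ 18; y = λ·(38 - 18) - 11 ≡ 8. → (18, 8)
6Q: (18, 8) + (35, 2). λ = (2 - 8)/(35 - 18) ≡ 35/17 mod 41. 17⁻¹ ≡ 29 (mod 41), so λ ≡ 31.
  x = λ² - 18 - 35 = 961 - 53 ≡ 6; y = λ·(18 - 6) - 8 ≡ 36. → (6, 36)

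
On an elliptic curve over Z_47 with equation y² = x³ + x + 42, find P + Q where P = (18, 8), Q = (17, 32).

(24, 42)

(18, 8) + (17, 32). λ = (32 - 8)/(17 - 18) ≡ 24/46 mod 47. 46⁻¹ ≡ 46 (mod 47), so λ ≡ 23.
  x = λ² - 18 - 17 = 529 - 35 ≡ 24; y = λ·(18 - 24) - 8 ≡ 42. → (24, 42)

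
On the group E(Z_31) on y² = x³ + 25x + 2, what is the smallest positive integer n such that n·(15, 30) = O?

2P: tangent at (15, 30): λ = (3·15² + 25)/(2·30) ≡ 18/29. 29⁻¹ ≡ 15 (mod 31), so λ ≡ 18·15 ≡ 22.
  x = λ² - 15 - 15 = 484 - 30 ≡ 20; y = λ·(15 - 20) - 30 ≡ 15. → (20, 15)
3P: (20, 15) + (15, 30). λ = (30 - 15)/(15 - 20) ≡ 15/26 mod 31. 26⁻¹ ≡ 6 (mod 31), so λ ≡ 28.
  x = λ² - 20 - 15 = 784 - 35 ≡ 5; y = λ·(20 - 5) - 15 ≡ 2. → (5, 2)
4P: (5, 2) + (15, 30). λ = (30 - 2)/(15 - 5) ≡ 28/10 mod 31. 10⁻¹ ≡ 28 (mod 31), so λ ≡ 9.
  x = λ² - 5 - 15 = 81 - 20 ≡ 30; y = λ·(5 - 30) - 2 ≡ 21. → (30, 21)
5P: (30, 21) + (15, 30). λ = (30 - 21)/(15 - 30) ≡ 9/16 mod 31. 16⁻¹ ≡ 2 (mod 31), so λ ≡ 18.
  x = λ² - 30 - 15 = 324 - 45 ≡ 0; y = λ·(30 - 0) - 21 ≡ 23. → (0, 23)
6P: (0, 23) + (15, 30). λ = (30 - 23)/(15 - 0) ≡ 7/15 mod 31. 15⁻¹ ≡ 29 (mod 31), so λ ≡ 17.
  x = λ² - 0 - 15 = 289 - 15 ≡ 26; y = λ·(0 - 26) - 23 ≡ 0. → (26, 0)
7P: (26, 0) + (15, 30). λ = (30 - 0)/(15 - 26) ≡ 30/20 mod 31. 20⁻¹ ≡ 14 (mod 31), so λ ≡ 17.
  x = λ² - 26 - 15 = 289 - 41 ≡ 0; y = λ·(26 - 0) - 0 ≡ 8. → (0, 8)
8P: (0, 8) + (15, 30). λ = (30 - 8)/(15 - 0) ≡ 22/15 mod 31. 15⁻¹ ≡ 29 (mod 31) since 15·29 = 435 ≡ 1, so λ ≡ 18.
  x = λ² - 0 - 15 = 324 - 15 ≡ 30; y = λ·(0 - 30) - 8 ≡ 10. → (30, 10)
9P: (30, 10) + (15, 30). λ = (30 - 10)/(15 - 30) ≡ 20/16 mod 31. 16⁻¹ ≡ 2 (mod 31) since 16·2 = 32 ≡ 1, so λ ≡ 9.
  x = λ² - 30 - 15 = 81 - 45 ≡ 5; y = λ·(30 - 5) - 10 ≡ 29. → (5, 29)
10P: (5, 29) + (15, 30). λ = (30 - 29)/(15 - 5) ≡ 1/10 mod 31. 10⁻¹ ≡ 28 (mod 31), so λ ≡ 28.
  x = λ² - 5 - 15 = 784 - 20 ≡ 20; y = λ·(5 - 20) - 29 ≡ 16. → (20, 16)
11P: (20, 16) + (15, 30). λ = (30 - 16)/(15 - 20) ≡ 14/26 mod 31. 26⁻¹ ≡ 6 (mod 31), so λ ≡ 22.
  x = λ² - 20 - 15 = 484 - 35 ≡ 15; y = λ·(20 - 15) - 16 ≡ 1. → (15, 1)
12P: (15, 1) + (15, 30): same x and y₁ ≡ -y₂, so the sum is O.
12P = O, so the order is 12.

12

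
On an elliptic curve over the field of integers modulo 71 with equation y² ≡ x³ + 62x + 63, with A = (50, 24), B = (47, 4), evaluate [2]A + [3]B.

(26, 62)

First 2A:
Repeated addition: build up to 2A.
2A: tangent at (50, 24): λ = (3·50² + 62)/(2·24) ≡ 36/48. 48⁻¹ ≡ 37 (mod 71) since 48·37 = 1776 ≡ 1, so λ ≡ 36·37 ≡ 54.
  x = λ² - 50 - 50 = 2916 - 100 ≡ 47; y = λ·(50 - 47) - 24 ≡ 67. → (47, 67)
2A = (47, 67).
Next 3B:
Repeated addition: build up to 3B.
2B: tangent at (47, 4): λ = (3·47² + 62)/(2·4) ≡ 15/8. 8⁻¹ ≡ 9 (mod 71) since 8·9 = 72 ≡ 1, so λ ≡ 15·9 ≡ 64.
  x = λ² - 47 - 47 = 4096 - 94 ≡ 26; y = λ·(47 - 26) - 4 ≡ 62. → (26, 62)
3B: (26, 62) + (47, 4). λ = (4 - 62)/(47 - 26) ≡ 13/21 mod 71. 21⁻¹ ≡ 44 (mod 71), so λ ≡ 4.
  x = λ² - 26 - 47 = 16 - 73 ≡ 14; y = λ·(26 - 14) - 62 ≡ 57. → (14, 57)
3B = (14, 57).
Finally 2A + 3B:
(47, 67) + (14, 57). λ = (57 - 67)/(14 - 47) ≡ 61/38 mod 71. 38⁻¹ ≡ 43 (mod 71), so λ ≡ 67.
  x = λ² - 47 - 14 = 4489 - 61 ≡ 26; y = λ·(47 - 26) - 67 ≡ 62. → (26, 62)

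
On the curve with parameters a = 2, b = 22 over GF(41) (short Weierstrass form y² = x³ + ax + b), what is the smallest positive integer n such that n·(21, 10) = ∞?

11

2P: tangent at (21, 10): λ = (3·21² + 2)/(2·10) ≡ 13/20. 20⁻¹ ≡ 39 (mod 41), so λ ≡ 13·39 ≡ 15.
  x = λ² - 21 - 21 = 225 - 42 ≡ 19; y = λ·(21 - 19) - 10 ≡ 20. → (19, 20)
3P: (19, 20) + (21, 10). λ = (10 - 20)/(21 - 19) ≡ 31/2 mod 41. 2⁻¹ ≡ 21 (mod 41), so λ ≡ 36.
  x = λ² - 19 - 21 = 1296 - 40 ≡ 26; y = λ·(19 - 26) - 20 ≡ 15. → (26, 15)
4P: (26, 15) + (21, 10). λ = (10 - 15)/(21 - 26) ≡ 36/36 mod 41. 36⁻¹ ≡ 8 (mod 41) since 36·8 = 288 ≡ 1, so λ ≡ 1.
  x = λ² - 26 - 21 = 1 - 47 ≡ 36; y = λ·(26 - 36) - 15 ≡ 16. → (36, 16)
5P: (36, 16) + (21, 10). λ = (10 - 16)/(21 - 36) ≡ 35/26 mod 41. 26⁻¹ ≡ 30 (mod 41), so λ ≡ 25.
  x = λ² - 36 - 21 = 625 - 57 ≡ 35; y = λ·(36 - 35) - 16 ≡ 9. → (35, 9)
6P: (35, 9) + (21, 10). λ = (10 - 9)/(21 - 35) ≡ 1/27 mod 41. 27⁻¹ ≡ 38 (mod 41) since 27·38 = 1026 ≡ 1, so λ ≡ 38.
  x = λ² - 35 - 21 = 1444 - 56 ≡ 35; y = λ·(35 - 35) - 9 ≡ 32. → (35, 32)
7P: (35, 32) + (21, 10). λ = (10 - 32)/(21 - 35) ≡ 19/27 mod 41. 27⁻¹ ≡ 38 (mod 41) since 27·38 = 1026 ≡ 1, so λ ≡ 25.
  x = λ² - 35 - 21 = 625 - 56 ≡ 36; y = λ·(35 - 36) - 32 ≡ 25. → (36, 25)
8P: (36, 25) + (21, 10). λ = (10 - 25)/(21 - 36) ≡ 26/26 mod 41. 26⁻¹ ≡ 30 (mod 41), so λ ≡ 1.
  x = λ² - 36 - 21 = 1 - 57 ≡ 26; y = λ·(36 - 26) - 25 ≡ 26. → (26, 26)
9P: (26, 26) + (21, 10). λ = (10 - 26)/(21 - 26) ≡ 25/36 mod 41. 36⁻¹ ≡ 8 (mod 41), so λ ≡ 36.
  x = λ² - 26 - 21 = 1296 - 47 ≡ 19; y = λ·(26 - 19) - 26 ≡ 21. → (19, 21)
10P: (19, 21) + (21, 10). λ = (10 - 21)/(21 - 19) ≡ 30/2 mod 41. 2⁻¹ ≡ 21 (mod 41), so λ ≡ 15.
  x = λ² - 19 - 21 = 225 - 40 ≡ 21; y = λ·(19 - 21) - 21 ≡ 31. → (21, 31)
11P: (21, 31) + (21, 10): same x and y₁ ≡ -y₂, so the sum is ∞.
11P = ∞, so the order is 11.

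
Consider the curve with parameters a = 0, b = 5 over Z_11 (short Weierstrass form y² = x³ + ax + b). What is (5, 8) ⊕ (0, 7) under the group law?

(5, 8) + (0, 7). λ = (7 - 8)/(0 - 5) ≡ 10/6 mod 11. 6⁻¹ ≡ 2 (mod 11), so λ ≡ 9.
  x = λ² - 5 - 0 = 81 - 5 ≡ 10; y = λ·(5 - 10) - 8 ≡ 2. → (10, 2)

(10, 2)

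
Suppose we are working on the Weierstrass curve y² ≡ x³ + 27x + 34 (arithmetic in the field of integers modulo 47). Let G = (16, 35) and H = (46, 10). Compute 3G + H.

(29, 25)

First 3G:
Repeated addition: build up to 3G.
2G: tangent at (16, 35): λ = (3·16² + 27)/(2·35) ≡ 43/23. 23⁻¹ ≡ 45 (mod 47) since 23·45 = 1035 ≡ 1, so λ ≡ 43·45 ≡ 8.
  x = λ² - 16 - 16 = 64 - 32 ≡ 32; y = λ·(16 - 32) - 35 ≡ 25. → (32, 25)
3G: (32, 25) + (16, 35). λ = (35 - 25)/(16 - 32) ≡ 10/31 mod 47. 31⁻¹ ≡ 44 (mod 47), so λ ≡ 17.
  x = λ² - 32 - 16 = 289 - 48 ≡ 6; y = λ·(32 - 6) - 25 ≡ 41. → (6, 41)
3G = (6, 41).
Finally 3G + H:
(6, 41) + (46, 10). λ = (10 - 41)/(46 - 6) ≡ 16/40 mod 47. 40⁻¹ ≡ 20 (mod 47), so λ ≡ 38.
  x = λ² - 6 - 46 = 1444 - 52 ≡ 29; y = λ·(6 - 29) - 41 ≡ 25. → (29, 25)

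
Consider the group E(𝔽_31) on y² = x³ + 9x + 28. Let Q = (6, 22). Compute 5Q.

(6, 22)

Repeated addition: build up to 5Q.
2Q: tangent at (6, 22): λ = (3·6² + 9)/(2·22) ≡ 24/13. 13⁻¹ ≡ 12 (mod 31) since 13·12 = 156 ≡ 1, so λ ≡ 24·12 ≡ 9.
  x = λ² - 6 - 6 = 81 - 12 ≡ 7; y = λ·(6 - 7) - 22 ≡ 0. → (7, 0)
3Q: (7, 0) + (6, 22). λ = (22 - 0)/(6 - 7) ≡ 22/30 mod 31. 30⁻¹ ≡ 30 (mod 31), so λ ≡ 9.
  x = λ² - 7 - 6 = 81 - 13 ≡ 6; y = λ·(7 - 6) - 0 ≡ 9. → (6, 9)
4Q: (6, 9) + (6, 22): same x and y₁ ≡ -y₂, so the sum is 𝒪.
5Q: 𝒪 + (6, 22) = (6, 22) (identity).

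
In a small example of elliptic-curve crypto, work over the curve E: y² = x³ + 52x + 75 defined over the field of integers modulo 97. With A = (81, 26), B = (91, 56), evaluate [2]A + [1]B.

First 2A:
Repeated addition: build up to 2A.
2A: tangent at (81, 26): λ = (3·81² + 52)/(2·26) ≡ 44/52. 52⁻¹ ≡ 28 (mod 97) since 52·28 = 1456 ≡ 1, so λ ≡ 44·28 ≡ 68.
  x = λ² - 81 - 81 = 4624 - 162 ≡ 0; y = λ·(81 - 0) - 26 ≡ 50. → (0, 50)
2A = (0, 50).
Finally 2A + B:
(0, 50) + (91, 56). λ = (56 - 50)/(91 - 0) ≡ 6/91 mod 97. 91⁻¹ ≡ 16 (mod 97), so λ ≡ 96.
  x = λ² - 0 - 91 = 9216 - 91 ≡ 7; y = λ·(0 - 7) - 50 ≡ 54. → (7, 54)

(7, 54)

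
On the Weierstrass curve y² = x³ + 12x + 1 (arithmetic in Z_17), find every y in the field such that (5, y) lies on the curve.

x³ + 12x + 1 = 186 ≡ 16 (mod 17).
Square roots of 16 mod 17: 4 and 13 (since 4² = 16 ≡ 16).

4, 13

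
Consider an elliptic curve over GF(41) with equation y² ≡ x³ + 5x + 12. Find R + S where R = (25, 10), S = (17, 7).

(25, 10) + (17, 7). λ = (7 - 10)/(17 - 25) ≡ 38/33 mod 41. 33⁻¹ ≡ 5 (mod 41), so λ ≡ 26.
  x = λ² - 25 - 17 = 676 - 42 ≡ 19; y = λ·(25 - 19) - 10 ≡ 23. → (19, 23)

(19, 23)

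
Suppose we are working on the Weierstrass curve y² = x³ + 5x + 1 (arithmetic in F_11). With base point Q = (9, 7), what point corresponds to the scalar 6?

(0, 10)

Double-and-add on 6 = (110)₂. Start with Q = (9, 7) for the leading 1-bit.
double: tangent at (9, 7): λ = (3·9² + 5)/(2·7) ≡ 6/3. 3⁻¹ ≡ 4 (mod 11), so λ ≡ 6·4 ≡ 2.
  x = λ² - 9 - 9 = 4 - 18 ≡ 8; y = λ·(9 - 8) - 7 ≡ 6. → (8, 6)
add Q: (8, 6) + (9, 7). λ = (7 - 6)/(9 - 8) ≡ 1/1 mod 11. 1⁻¹ ≡ 1 (mod 11) since 1·1 = 1 ≡ 1, so λ ≡ 1.
  x = λ² - 8 - 9 = 1 - 17 ≡ 6; y = λ·(8 - 6) - 6 ≡ 7. → (6, 7)
double: tangent at (6, 7): λ = (3·6² + 5)/(2·7) ≡ 3/3. 3⁻¹ ≡ 4 (mod 11) since 3·4 = 12 ≡ 1, so λ ≡ 3·4 ≡ 1.
  x = λ² - 6 - 6 = 1 - 12 ≡ 0; y = λ·(6 - 0) - 7 ≡ 10. → (0, 10)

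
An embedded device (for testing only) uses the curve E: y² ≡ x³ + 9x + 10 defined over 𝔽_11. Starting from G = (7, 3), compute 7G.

(7, 8)

Repeated addition: build up to 7G.
2G: tangent at (7, 3): λ = (3·7² + 9)/(2·3) ≡ 2/6. 6⁻¹ ≡ 2 (mod 11) since 6·2 = 12 ≡ 1, so λ ≡ 2·2 ≡ 4.
  x = λ² - 7 - 7 = 16 - 14 ≡ 2; y = λ·(7 - 2) - 3 ≡ 6. → (2, 6)
3G: (2, 6) + (7, 3). λ = (3 - 6)/(7 - 2) ≡ 8/5 mod 11. 5⁻¹ ≡ 9 (mod 11), so λ ≡ 6.
  x = λ² - 2 - 7 = 36 - 9 ≡ 5; y = λ·(2 - 5) - 6 ≡ 9. → (5, 9)
4G: (5, 9) + (7, 3). λ = (3 - 9)/(7 - 5) ≡ 5/2 mod 11. 2⁻¹ ≡ 6 (mod 11), so λ ≡ 8.
  x = λ² - 5 - 7 = 64 - 12 ≡ 8; y = λ·(5 - 8) - 9 ≡ 0. → (8, 0)
5G: (8, 0) + (7, 3). λ = (3 - 0)/(7 - 8) ≡ 3/10 mod 11. 10⁻¹ ≡ 10 (mod 11) since 10·10 = 100 ≡ 1, so λ ≡ 8.
  x = λ² - 8 - 7 = 64 - 15 ≡ 5; y = λ·(8 - 5) - 0 ≡ 2. → (5, 2)
6G: (5, 2) + (7, 3). λ = (3 - 2)/(7 - 5) ≡ 1/2 mod 11. 2⁻¹ ≡ 6 (mod 11), so λ ≡ 6.
  x = λ² - 5 - 7 = 36 - 12 ≡ 2; y = λ·(5 - 2) - 2 ≡ 5. → (2, 5)
7G: (2, 5) + (7, 3). λ = (3 - 5)/(7 - 2) ≡ 9/5 mod 11. 5⁻¹ ≡ 9 (mod 11), so λ ≡ 4.
  x = λ² - 2 - 7 = 16 - 9 ≡ 7; y = λ·(2 - 7) - 5 ≡ 8. → (7, 8)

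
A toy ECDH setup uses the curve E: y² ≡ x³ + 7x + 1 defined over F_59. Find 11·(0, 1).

(39, 48)

Write G = (0, 1).
Double-and-add on 11 = (1011)₂. Start with G = (0, 1) for the leading 1-bit.
double: tangent at (0, 1): λ = (3·0² + 7)/(2·1) ≡ 7/2. 2⁻¹ ≡ 30 (mod 59) since 2·30 = 60 ≡ 1, so λ ≡ 7·30 ≡ 33.
  x = λ² - 0 - 0 = 1089 - 0 ≡ 27; y = λ·(0 - 27) - 1 ≡ 52. → (27, 52)
double: tangent at (27, 52): λ = (3·27² + 7)/(2·52) ≡ 11/45. 45⁻¹ ≡ 21 (mod 59), so λ ≡ 11·21 ≡ 54.
  x = λ² - 27 - 27 = 2916 - 54 ≡ 30; y = λ·(27 - 30) - 52 ≡ 22. → (30, 22)
add G: (30, 22) + (0, 1). λ = (1 - 22)/(0 - 30) ≡ 38/29 mod 59. 29⁻¹ ≡ 57 (mod 59), so λ ≡ 42.
  x = λ² - 30 - 0 = 1764 - 30 ≡ 23; y = λ·(30 - 23) - 22 ≡ 36. → (23, 36)
double: tangent at (23, 36): λ = (3·23² + 7)/(2·36) ≡ 1/13. 13⁻¹ ≡ 50 (mod 59), so λ ≡ 1·50 ≡ 50.
  x = λ² - 23 - 23 = 2500 - 46 ≡ 35; y = λ·(23 - 35) - 36 ≡ 13. → (35, 13)
add G: (35, 13) + (0, 1). λ = (1 - 13)/(0 - 35) ≡ 47/24 mod 59. 24⁻¹ ≡ 32 (mod 59) since 24·32 = 768 ≡ 1, so λ ≡ 29.
  x = λ² - 35 - 0 = 841 - 35 ≡ 39; y = λ·(35 - 39) - 13 ≡ 48. → (39, 48)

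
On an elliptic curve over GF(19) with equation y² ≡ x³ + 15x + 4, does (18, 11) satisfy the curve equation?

yes

y² = 11² ≡ 7; x³ + 15x + 4 = 6106 ≡ 7 (mod 19). 7 = 7.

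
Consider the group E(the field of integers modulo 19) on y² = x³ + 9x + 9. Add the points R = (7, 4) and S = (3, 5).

(7, 4) + (3, 5). λ = (5 - 4)/(3 - 7) ≡ 1/15 mod 19. 15⁻¹ ≡ 14 (mod 19) since 15·14 = 210 ≡ 1, so λ ≡ 14.
  x = λ² - 7 - 3 = 196 - 10 ≡ 15; y = λ·(7 - 15) - 4 ≡ 17. → (15, 17)

(15, 17)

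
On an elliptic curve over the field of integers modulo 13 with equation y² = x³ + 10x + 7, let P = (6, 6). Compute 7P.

Double-and-add on 7 = (111)₂. Start with P = (6, 6) for the leading 1-bit.
double: tangent at (6, 6): λ = (3·6² + 10)/(2·6) ≡ 1/12. 12⁻¹ ≡ 12 (mod 13), so λ ≡ 1·12 ≡ 12.
  x = λ² - 6 - 6 = 144 - 12 ≡ 2; y = λ·(6 - 2) - 6 ≡ 3. → (2, 3)
add P: (2, 3) + (6, 6). λ = (6 - 3)/(6 - 2) ≡ 3/4 mod 13. 4⁻¹ ≡ 10 (mod 13), so λ ≡ 4.
  x = λ² - 2 - 6 = 16 - 8 ≡ 8; y = λ·(2 - 8) - 3 ≡ 12. → (8, 12)
double: tangent at (8, 12): λ = (3·8² + 10)/(2·12) ≡ 7/11. 11⁻¹ ≡ 6 (mod 13) since 11·6 = 66 ≡ 1, so λ ≡ 7·6 ≡ 3.
  x = λ² - 8 - 8 = 9 - 16 ≡ 6; y = λ·(8 - 6) - 12 ≡ 7. → (6, 7)
add P: (6, 7) + (6, 6): same x and y₁ ≡ -y₂, so the sum is the point at infinity.

O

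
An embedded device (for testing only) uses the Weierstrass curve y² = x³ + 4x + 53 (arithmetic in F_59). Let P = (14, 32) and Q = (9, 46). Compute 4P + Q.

(0, 17)

First 4P:
Double-and-add on 4 = (100)₂. Start with P = (14, 32) for the leading 1-bit.
double: tangent at (14, 32): λ = (3·14² + 4)/(2·32) ≡ 2/5. 5⁻¹ ≡ 12 (mod 59) since 5·12 = 60 ≡ 1, so λ ≡ 2·12 ≡ 24.
  x = λ² - 14 - 14 = 576 - 28 ≡ 17; y = λ·(14 - 17) - 32 ≡ 14. → (17, 14)
double: tangent at (17, 14): λ = (3·17² + 4)/(2·14) ≡ 45/28. 28⁻¹ ≡ 19 (mod 59), so λ ≡ 45·19 ≡ 29.
  x = λ² - 17 - 17 = 841 - 34 ≡ 40; y = λ·(17 - 40) - 14 ≡ 27. → (40, 27)
4P = (40, 27).
Finally 4P + Q:
(40, 27) + (9, 46). λ = (46 - 27)/(9 - 40) ≡ 19/28 mod 59. 28⁻¹ ≡ 19 (mod 59), so λ ≡ 7.
  x = λ² - 40 - 9 = 49 - 49 ≡ 0; y = λ·(40 - 0) - 27 ≡ 17. → (0, 17)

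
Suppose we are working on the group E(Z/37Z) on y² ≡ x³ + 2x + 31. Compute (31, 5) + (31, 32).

O

The two points share x = 31 and their y-coordinates satisfy 5 + 32 ≡ 0 (mod 37), so they are inverses. Their sum is 𝒪.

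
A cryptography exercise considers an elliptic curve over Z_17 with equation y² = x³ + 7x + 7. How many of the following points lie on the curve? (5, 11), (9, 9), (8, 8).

(5, 11): 11² ≡ 2, rhs ≡ 14 → off.
(9, 9): 9² ≡ 13, rhs ≡ 0 → off.
(8, 8): 8² ≡ 13, rhs ≡ 14 → off.

0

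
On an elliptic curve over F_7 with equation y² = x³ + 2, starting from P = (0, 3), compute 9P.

Repeated addition: build up to 9P.
2P: tangent at (0, 3): λ = (3·0² + 0)/(2·3) ≡ 0/6. 6⁻¹ ≡ 6 (mod 7), so λ ≡ 0·6 ≡ 0.
  x = λ² - 0 - 0 = 0 - 0 ≡ 0; y = λ·(0 - 0) - 3 ≡ 4. → (0, 4)
3P: (0, 4) + (0, 3): same x and y₁ ≡ -y₂, so the sum is 𝒪.
4P: 𝒪 + (0, 3) = (0, 3) (identity).
5P: tangent at (0, 3): λ = (3·0² + 0)/(2·3) ≡ 0/6. 6⁻¹ ≡ 6 (mod 7) since 6·6 = 36 ≡ 1, so λ ≡ 0·6 ≡ 0.
  x = λ² - 0 - 0 = 0 - 0 ≡ 0; y = λ·(0 - 0) - 3 ≡ 4. → (0, 4)
6P: (0, 4) + (0, 3): same x and y₁ ≡ -y₂, so the sum is 𝒪.
7P: 𝒪 + (0, 3) = (0, 3) (identity).
8P: tangent at (0, 3): λ = (3·0² + 0)/(2·3) ≡ 0/6. 6⁻¹ ≡ 6 (mod 7) since 6·6 = 36 ≡ 1, so λ ≡ 0·6 ≡ 0.
  x = λ² - 0 - 0 = 0 - 0 ≡ 0; y = λ·(0 - 0) - 3 ≡ 4. → (0, 4)
9P: (0, 4) + (0, 3): same x and y₁ ≡ -y₂, so the sum is 𝒪.

O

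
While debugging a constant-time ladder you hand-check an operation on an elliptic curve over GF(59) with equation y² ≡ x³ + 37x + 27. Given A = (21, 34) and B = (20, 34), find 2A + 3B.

First 2A:
Repeated addition: build up to 2A.
2A: tangent at (21, 34): λ = (3·21² + 37)/(2·34) ≡ 3/9. 9⁻¹ ≡ 46 (mod 59), so λ ≡ 3·46 ≡ 20.
  x = λ² - 21 - 21 = 400 - 42 ≡ 4; y = λ·(21 - 4) - 34 ≡ 11. → (4, 11)
2A = (4, 11).
Next 3B:
Repeated addition: build up to 3B.
2B: tangent at (20, 34): λ = (3·20² + 37)/(2·34) ≡ 57/9. 9⁻¹ ≡ 46 (mod 59), so λ ≡ 57·46 ≡ 26.
  x = λ² - 20 - 20 = 676 - 40 ≡ 46; y = λ·(20 - 46) - 34 ≡ 57. → (46, 57)
3B: (46, 57) + (20, 34). λ = (34 - 57)/(20 - 46) ≡ 36/33 mod 59. 33⁻¹ ≡ 34 (mod 59), so λ ≡ 44.
  x = λ² - 46 - 20 = 1936 - 66 ≡ 41; y = λ·(46 - 41) - 57 ≡ 45. → (41, 45)
3B = (41, 45).
Finally 2A + 3B:
(4, 11) + (41, 45). λ = (45 - 11)/(41 - 4) ≡ 34/37 mod 59. 37⁻¹ ≡ 8 (mod 59) since 37·8 = 296 ≡ 1, so λ ≡ 36.
  x = λ² - 4 - 41 = 1296 - 45 ≡ 12; y = λ·(4 - 12) - 11 ≡ 55. → (12, 55)

(12, 55)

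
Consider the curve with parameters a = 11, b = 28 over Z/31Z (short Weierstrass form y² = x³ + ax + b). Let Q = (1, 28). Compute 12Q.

Double-and-add on 12 = (1100)₂. Start with Q = (1, 28) for the leading 1-bit.
double: tangent at (1, 28): λ = (3·1² + 11)/(2·28) ≡ 14/25. 25⁻¹ ≡ 5 (mod 31), so λ ≡ 14·5 ≡ 8.
  x = λ² - 1 - 1 = 64 - 2 ≡ 0; y = λ·(1 - 0) - 28 ≡ 11. → (0, 11)
add Q: (0, 11) + (1, 28). λ = (28 - 11)/(1 - 0) ≡ 17/1 mod 31. 1⁻¹ ≡ 1 (mod 31), so λ ≡ 17.
  x = λ² - 0 - 1 = 289 - 1 ≡ 9; y = λ·(0 - 9) - 11 ≡ 22. → (9, 22)
double: tangent at (9, 22): λ = (3·9² + 11)/(2·22) ≡ 6/13. 13⁻¹ ≡ 12 (mod 31), so λ ≡ 6·12 ≡ 10.
  x = λ² - 9 - 9 = 100 - 18 ≡ 20; y = λ·(9 - 20) - 22 ≡ 23. → (20, 23)
double: tangent at (20, 23): λ = (3·20² + 11)/(2·23) ≡ 2/15. 15⁻¹ ≡ 29 (mod 31), so λ ≡ 2·29 ≡ 27.
  x = λ² - 20 - 20 = 729 - 40 ≡ 7; y = λ·(20 - 7) - 23 ≡ 18. → (7, 18)

(7, 18)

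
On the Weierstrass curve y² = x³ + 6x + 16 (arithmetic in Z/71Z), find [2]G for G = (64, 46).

tangent at (64, 46): λ = (3·64² + 6)/(2·46) ≡ 11/21. 21⁻¹ ≡ 44 (mod 71) since 21·44 = 924 ≡ 1, so λ ≡ 11·44 ≡ 58.
  x = λ² - 64 - 64 = 3364 - 128 ≡ 41; y = λ·(64 - 41) - 46 ≡ 10. → (41, 10)

(41, 10)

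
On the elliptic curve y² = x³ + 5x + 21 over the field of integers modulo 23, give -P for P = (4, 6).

(4, 17)

-(4, 6) = (4, -6 mod 23) = (4, 17).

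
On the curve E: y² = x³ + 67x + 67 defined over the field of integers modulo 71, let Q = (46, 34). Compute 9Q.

(53, 22)

Repeated addition: build up to 9Q.
2Q: tangent at (46, 34): λ = (3·46² + 67)/(2·34) ≡ 25/68. 68⁻¹ ≡ 47 (mod 71) since 68·47 = 3196 ≡ 1, so λ ≡ 25·47 ≡ 39.
  x = λ² - 46 - 46 = 1521 - 92 ≡ 9; y = λ·(46 - 9) - 34 ≡ 60. → (9, 60)
3Q: (9, 60) + (46, 34). λ = (34 - 60)/(46 - 9) ≡ 45/37 mod 71. 37⁻¹ ≡ 48 (mod 71) since 37·48 = 1776 ≡ 1, so λ ≡ 30.
  x = λ² - 9 - 46 = 900 - 55 ≡ 64; y = λ·(9 - 64) - 60 ≡ 65. → (64, 65)
4Q: (64, 65) + (46, 34). λ = (34 - 65)/(46 - 64) ≡ 40/53 mod 71. 53⁻¹ ≡ 67 (mod 71), so λ ≡ 53.
  x = λ² - 64 - 46 = 2809 - 110 ≡ 1; y = λ·(64 - 1) - 65 ≡ 8. → (1, 8)
5Q: (1, 8) + (46, 34). λ = (34 - 8)/(46 - 1) ≡ 26/45 mod 71. 45⁻¹ ≡ 30 (mod 71) since 45·30 = 1350 ≡ 1, so λ ≡ 70.
  x = λ² - 1 - 46 = 4900 - 47 ≡ 25; y = λ·(1 - 25) - 8 ≡ 16. → (25, 16)
6Q: (25, 16) + (46, 34). λ = (34 - 16)/(46 - 25) ≡ 18/21 mod 71. 21⁻¹ ≡ 44 (mod 71) since 21·44 = 924 ≡ 1, so λ ≡ 11.
  x = λ² - 25 - 46 = 121 - 71 ≡ 50; y = λ·(25 - 50) - 16 ≡ 64. → (50, 64)
7Q: (50, 64) + (46, 34). λ = (34 - 64)/(46 - 50) ≡ 41/67 mod 71. 67⁻¹ ≡ 53 (mod 71), so λ ≡ 43.
  x = λ² - 50 - 46 = 1849 - 96 ≡ 49; y = λ·(50 - 49) - 64 ≡ 50. → (49, 50)
8Q: (49, 50) + (46, 34). λ = (34 - 50)/(46 - 49) ≡ 55/68 mod 71. 68⁻¹ ≡ 47 (mod 71) since 68·47 = 3196 ≡ 1, so λ ≡ 29.
  x = λ² - 49 - 46 = 841 - 95 ≡ 36; y = λ·(49 - 36) - 50 ≡ 43. → (36, 43)
9Q: (36, 43) + (46, 34). λ = (34 - 43)/(46 - 36) ≡ 62/10 mod 71. 10⁻¹ ≡ 64 (mod 71), so λ ≡ 63.
  x = λ² - 36 - 46 = 3969 - 82 ≡ 53; y = λ·(36 - 53) - 43 ≡ 22. → (53, 22)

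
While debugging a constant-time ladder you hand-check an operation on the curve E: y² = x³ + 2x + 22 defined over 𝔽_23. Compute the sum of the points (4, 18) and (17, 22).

(4, 5)

(4, 18) + (17, 22). λ = (22 - 18)/(17 - 4) ≡ 4/13 mod 23. 13⁻¹ ≡ 16 (mod 23), so λ ≡ 18.
  x = λ² - 4 - 17 = 324 - 21 ≡ 4; y = λ·(4 - 4) - 18 ≡ 5. → (4, 5)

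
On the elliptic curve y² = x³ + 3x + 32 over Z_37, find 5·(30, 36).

Write G = (30, 36).
Repeated addition: build up to 5G.
2G: tangent at (30, 36): λ = (3·30² + 3)/(2·36) ≡ 2/35. 35⁻¹ ≡ 18 (mod 37) since 35·18 = 630 ≡ 1, so λ ≡ 2·18 ≡ 36.
  x = λ² - 30 - 30 = 1296 - 60 ≡ 15; y = λ·(30 - 15) - 36 ≡ 23. → (15, 23)
3G: (15, 23) + (30, 36). λ = (36 - 23)/(30 - 15) ≡ 13/15 mod 37. 15⁻¹ ≡ 5 (mod 37), so λ ≡ 28.
  x = λ² - 15 - 30 = 784 - 45 ≡ 36; y = λ·(15 - 36) - 23 ≡ 18. → (36, 18)
4G: (36, 18) + (30, 36). λ = (36 - 18)/(30 - 36) ≡ 18/31 mod 37. 31⁻¹ ≡ 6 (mod 37) since 31·6 = 186 ≡ 1, so λ ≡ 34.
  x = λ² - 36 - 30 = 1156 - 66 ≡ 17; y = λ·(36 - 17) - 18 ≡ 36. → (17, 36)
5G: (17, 36) + (30, 36). λ = (36 - 36)/(30 - 17) ≡ 0/13 mod 37. 13⁻¹ ≡ 20 (mod 37) since 13·20 = 260 ≡ 1, so λ ≡ 0.
  x = λ² - 17 - 30 = 0 - 47 ≡ 27; y = λ·(17 - 27) - 36 ≡ 1. → (27, 1)

(27, 1)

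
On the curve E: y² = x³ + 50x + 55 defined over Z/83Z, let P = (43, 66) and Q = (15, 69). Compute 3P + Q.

First 3P:
Repeated addition: build up to 3P.
2P: tangent at (43, 66): λ = (3·43² + 50)/(2·66) ≡ 36/49. 49⁻¹ ≡ 61 (mod 83) since 49·61 = 2989 ≡ 1, so λ ≡ 36·61 ≡ 38.
  x = λ² - 43 - 43 = 1444 - 86 ≡ 30; y = λ·(43 - 30) - 66 ≡ 13. → (30, 13)
3P: (30, 13) + (43, 66). λ = (66 - 13)/(43 - 30) ≡ 53/13 mod 83. 13⁻¹ ≡ 32 (mod 83), so λ ≡ 36.
  x = λ² - 30 - 43 = 1296 - 73 ≡ 61; y = λ·(30 - 61) - 13 ≡ 33. → (61, 33)
3P = (61, 33).
Finally 3P + Q:
(61, 33) + (15, 69). λ = (69 - 33)/(15 - 61) ≡ 36/37 mod 83. 37⁻¹ ≡ 9 (mod 83), so λ ≡ 75.
  x = λ² - 61 - 15 = 5625 - 76 ≡ 71; y = λ·(61 - 71) - 33 ≡ 47. → (71, 47)

(71, 47)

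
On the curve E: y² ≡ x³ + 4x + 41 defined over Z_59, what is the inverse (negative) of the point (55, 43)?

-(55, 43) = (55, -43 mod 59) = (55, 16).

(55, 16)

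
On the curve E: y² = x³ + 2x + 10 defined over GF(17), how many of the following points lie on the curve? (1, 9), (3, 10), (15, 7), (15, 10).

(1, 9): 9² ≡ 13, rhs ≡ 13 → on.
(3, 10): 10² ≡ 15, rhs ≡ 9 → off.
(15, 7): 7² ≡ 15, rhs ≡ 15 → on.
(15, 10): 10² ≡ 15, rhs ≡ 15 → on.

3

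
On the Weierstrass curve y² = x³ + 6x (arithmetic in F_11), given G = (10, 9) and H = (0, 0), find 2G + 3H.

(10, 2)

First 2G:
Repeated addition: build up to 2G.
2G: tangent at (10, 9): λ = (3·10² + 6)/(2·9) ≡ 9/7. 7⁻¹ ≡ 8 (mod 11), so λ ≡ 9·8 ≡ 6.
  x = λ² - 10 - 10 = 36 - 20 ≡ 5; y = λ·(10 - 5) - 9 ≡ 10. → (5, 10)
2G = (5, 10).
Next 3H:
Repeated addition: build up to 3H.
2H: (0, 0) + (0, 0): same x and y₁ ≡ -y₂, so the sum is O.
3H: O + (0, 0) = (0, 0) (identity).
3H = (0, 0).
Finally 2G + 3H:
(5, 10) + (0, 0). λ = (0 - 10)/(0 - 5) ≡ 1/6 mod 11. 6⁻¹ ≡ 2 (mod 11), so λ ≡ 2.
  x = λ² - 5 - 0 = 4 - 5 ≡ 10; y = λ·(5 - 10) - 10 ≡ 2. → (10, 2)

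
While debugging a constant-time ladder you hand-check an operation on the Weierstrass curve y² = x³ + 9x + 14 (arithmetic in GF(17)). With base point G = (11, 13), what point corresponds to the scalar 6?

Double-and-add on 6 = (110)₂. Start with G = (11, 13) for the leading 1-bit.
double: tangent at (11, 13): λ = (3·11² + 9)/(2·13) ≡ 15/9. 9⁻¹ ≡ 2 (mod 17), so λ ≡ 15·2 ≡ 13.
  x = λ² - 11 - 11 = 169 - 22 ≡ 11; y = λ·(11 - 11) - 13 ≡ 4. → (11, 4)
add G: (11, 4) + (11, 13): same x and y₁ ≡ -y₂, so the sum is O.
double: O + O = O (identity).

O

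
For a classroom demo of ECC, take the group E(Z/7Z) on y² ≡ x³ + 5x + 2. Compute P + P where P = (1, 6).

tangent at (1, 6): λ = (3·1² + 5)/(2·6) ≡ 1/5. 5⁻¹ ≡ 3 (mod 7) since 5·3 = 15 ≡ 1, so λ ≡ 1·3 ≡ 3.
  x = λ² - 1 - 1 = 9 - 2 ≡ 0; y = λ·(1 - 0) - 6 ≡ 4. → (0, 4)

(0, 4)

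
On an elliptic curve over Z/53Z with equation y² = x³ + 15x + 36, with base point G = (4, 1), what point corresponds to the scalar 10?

(17, 40)

Repeated addition: build up to 10G.
2G: tangent at (4, 1): λ = (3·4² + 15)/(2·1) ≡ 10/2. 2⁻¹ ≡ 27 (mod 53), so λ ≡ 10·27 ≡ 5.
  x = λ² - 4 - 4 = 25 - 8 ≡ 17; y = λ·(4 - 17) - 1 ≡ 40. → (17, 40)
3G: (17, 40) + (4, 1). λ = (1 - 40)/(4 - 17) ≡ 14/40 mod 53. 40⁻¹ ≡ 4 (mod 53) since 40·4 = 160 ≡ 1, so λ ≡ 3.
  x = λ² - 17 - 4 = 9 - 21 ≡ 41; y = λ·(17 - 41) - 40 ≡ 47. → (41, 47)
4G: (41, 47) + (4, 1). λ = (1 - 47)/(4 - 41) ≡ 7/16 mod 53. 16⁻¹ ≡ 10 (mod 53) since 16·10 = 160 ≡ 1, so λ ≡ 17.
  x = λ² - 41 - 4 = 289 - 45 ≡ 32; y = λ·(41 - 32) - 47 ≡ 0. → (32, 0)
5G: (32, 0) + (4, 1). λ = (1 - 0)/(4 - 32) ≡ 1/25 mod 53. 25⁻¹ ≡ 17 (mod 53), so λ ≡ 17.
  x = λ² - 32 - 4 = 289 - 36 ≡ 41; y = λ·(32 - 41) - 0 ≡ 6. → (41, 6)
6G: (41, 6) + (4, 1). λ = (1 - 6)/(4 - 41) ≡ 48/16 mod 53. 16⁻¹ ≡ 10 (mod 53) since 16·10 = 160 ≡ 1, so λ ≡ 3.
  x = λ² - 41 - 4 = 9 - 45 ≡ 17; y = λ·(41 - 17) - 6 ≡ 13. → (17, 13)
7G: (17, 13) + (4, 1). λ = (1 - 13)/(4 - 17) ≡ 41/40 mod 53. 40⁻¹ ≡ 4 (mod 53), so λ ≡ 5.
  x = λ² - 17 - 4 = 25 - 21 ≡ 4; y = λ·(17 - 4) - 13 ≡ 52. → (4, 52)
8G: (4, 52) + (4, 1): same x and y₁ ≡ -y₂, so the sum is ∞.
9G: ∞ + (4, 1) = (4, 1) (identity).
10G: tangent at (4, 1): λ = (3·4² + 15)/(2·1) ≡ 10/2. 2⁻¹ ≡ 27 (mod 53), so λ ≡ 10·27 ≡ 5.
  x = λ² - 4 - 4 = 25 - 8 ≡ 17; y = λ·(4 - 17) - 1 ≡ 40. → (17, 40)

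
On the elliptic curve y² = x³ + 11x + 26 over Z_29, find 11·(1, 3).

Write P = (1, 3).
Double-and-add on 11 = (1011)₂. Start with P = (1, 3) for the leading 1-bit.
double: tangent at (1, 3): λ = (3·1² + 11)/(2·3) ≡ 14/6. 6⁻¹ ≡ 5 (mod 29) since 6·5 = 30 ≡ 1, so λ ≡ 14·5 ≡ 12.
  x = λ² - 1 - 1 = 144 - 2 ≡ 26; y = λ·(1 - 26) - 3 ≡ 16. → (26, 16)
double: tangent at (26, 16): λ = (3·26² + 11)/(2·16) ≡ 9/3. 3⁻¹ ≡ 10 (mod 29), so λ ≡ 9·10 ≡ 3.
  x = λ² - 26 - 26 = 9 - 52 ≡ 15; y = λ·(26 - 15) - 16 ≡ 17. → (15, 17)
add P: (15, 17) + (1, 3). λ = (3 - 17)/(1 - 15) ≡ 15/15 mod 29. 15⁻¹ ≡ 2 (mod 29), so λ ≡ 1.
  x = λ² - 15 - 1 = 1 - 16 ≡ 14; y = λ·(15 - 14) - 17 ≡ 13. → (14, 13)
double: tangent at (14, 13): λ = (3·14² + 11)/(2·13) ≡ 19/26. 26⁻¹ ≡ 19 (mod 29) since 26·19 = 494 ≡ 1, so λ ≡ 19·19 ≡ 13.
  x = λ² - 14 - 14 = 169 - 28 ≡ 25; y = λ·(14 - 25) - 13 ≡ 18. → (25, 18)
add P: (25, 18) + (1, 3). λ = (3 - 18)/(1 - 25) ≡ 14/5 mod 29. 5⁻¹ ≡ 6 (mod 29) since 5·6 = 30 ≡ 1, so λ ≡ 26.
  x = λ² - 25 - 1 = 676 - 26 ≡ 12; y = λ·(25 - 12) - 18 ≡ 1. → (12, 1)

(12, 1)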